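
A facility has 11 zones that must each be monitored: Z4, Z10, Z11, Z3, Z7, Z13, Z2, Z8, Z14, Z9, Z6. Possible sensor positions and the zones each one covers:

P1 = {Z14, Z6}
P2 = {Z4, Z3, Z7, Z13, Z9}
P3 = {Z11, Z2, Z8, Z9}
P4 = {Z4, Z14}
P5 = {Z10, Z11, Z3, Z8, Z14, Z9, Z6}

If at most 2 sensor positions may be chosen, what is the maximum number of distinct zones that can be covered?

Choosing P2, P5 covers {Z4, Z10, Z11, Z3, Z7, Z13, Z8, Z14, Z9, Z6} — 10 zones.
No choice of 2 sensor positions does better; here Z2 is left uncovered.

10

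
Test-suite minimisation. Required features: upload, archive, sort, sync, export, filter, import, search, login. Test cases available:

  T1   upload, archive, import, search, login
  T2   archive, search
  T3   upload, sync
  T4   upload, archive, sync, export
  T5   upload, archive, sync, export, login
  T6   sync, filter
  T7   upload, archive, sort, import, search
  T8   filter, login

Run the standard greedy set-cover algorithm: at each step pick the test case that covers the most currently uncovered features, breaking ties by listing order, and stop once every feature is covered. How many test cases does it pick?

4

Pick 1: T1 covers 5 new features (upload, archive, import, search, login).
Pick 2: T4 covers 2 new features (sync, export).
Pick 3: T6 covers 1 new features (filter).
Pick 4: T7 covers 1 new features (sort).
Greedy uses 4 test cases. (The true minimum is 3.)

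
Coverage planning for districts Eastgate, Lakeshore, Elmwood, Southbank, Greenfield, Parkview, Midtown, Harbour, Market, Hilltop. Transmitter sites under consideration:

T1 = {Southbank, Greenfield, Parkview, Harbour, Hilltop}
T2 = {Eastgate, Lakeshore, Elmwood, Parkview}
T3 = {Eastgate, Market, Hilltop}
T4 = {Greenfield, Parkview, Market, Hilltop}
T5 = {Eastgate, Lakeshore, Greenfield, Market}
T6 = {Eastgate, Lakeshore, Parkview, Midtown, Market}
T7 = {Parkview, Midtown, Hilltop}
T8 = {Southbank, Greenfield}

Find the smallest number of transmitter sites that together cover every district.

T1, T2, T6 together cover {Eastgate, Lakeshore, Elmwood, Southbank, Greenfield, Parkview, Midtown, Harbour, Market, Hilltop} — every district.
No 2 of the 8 transmitter sites cover everything (all 28 pairs fall short), so 3 is minimum.

3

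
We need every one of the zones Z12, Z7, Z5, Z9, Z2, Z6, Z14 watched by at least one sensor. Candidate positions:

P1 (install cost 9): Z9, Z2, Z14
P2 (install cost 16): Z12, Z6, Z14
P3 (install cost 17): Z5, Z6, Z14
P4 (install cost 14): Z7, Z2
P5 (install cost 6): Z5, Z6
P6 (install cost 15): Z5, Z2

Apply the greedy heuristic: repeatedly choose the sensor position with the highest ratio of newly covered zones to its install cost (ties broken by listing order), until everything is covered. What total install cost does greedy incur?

45

Pick 1: P1 adds 3 new (Z9, Z2, Z14) at install cost 9 (ratio 3/9).
Pick 2: P5 adds 2 new (Z5, Z6) at install cost 6 (ratio 2/6).
Pick 3: P4 adds 1 new (Z7) at install cost 14 (ratio 1/14).
Pick 4: P2 adds 1 new (Z12) at install cost 16 (ratio 1/16).
Greedy total install cost: 9 + 6 + 14 + 16 = 45.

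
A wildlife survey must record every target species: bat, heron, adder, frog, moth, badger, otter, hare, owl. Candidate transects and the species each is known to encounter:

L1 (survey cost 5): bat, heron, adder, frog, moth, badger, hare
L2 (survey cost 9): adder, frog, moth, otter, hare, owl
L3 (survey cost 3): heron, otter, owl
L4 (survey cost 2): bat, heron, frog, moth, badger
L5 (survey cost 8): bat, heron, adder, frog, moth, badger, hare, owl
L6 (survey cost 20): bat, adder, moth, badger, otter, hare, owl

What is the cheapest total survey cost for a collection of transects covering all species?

8

L1, L3 cover every species at survey cost 5 + 3 = 8.
Any cover uses at least 2 transects; among all covering selections none totals below 8.
Greedy by coverage-per-survey cost would pick L4, L3, L1 for 10 — worse than the optimum 8.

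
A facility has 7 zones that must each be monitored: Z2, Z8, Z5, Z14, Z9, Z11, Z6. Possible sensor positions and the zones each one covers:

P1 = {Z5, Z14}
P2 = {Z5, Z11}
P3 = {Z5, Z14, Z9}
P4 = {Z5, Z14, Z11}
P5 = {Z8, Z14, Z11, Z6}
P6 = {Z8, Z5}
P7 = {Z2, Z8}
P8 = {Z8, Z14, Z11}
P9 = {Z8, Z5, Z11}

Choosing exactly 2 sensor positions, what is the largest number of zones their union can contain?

Choosing P3, P5 covers {Z8, Z5, Z14, Z9, Z11, Z6} — 6 zones.
No choice of 2 sensor positions does better; here Z2 is left uncovered.

6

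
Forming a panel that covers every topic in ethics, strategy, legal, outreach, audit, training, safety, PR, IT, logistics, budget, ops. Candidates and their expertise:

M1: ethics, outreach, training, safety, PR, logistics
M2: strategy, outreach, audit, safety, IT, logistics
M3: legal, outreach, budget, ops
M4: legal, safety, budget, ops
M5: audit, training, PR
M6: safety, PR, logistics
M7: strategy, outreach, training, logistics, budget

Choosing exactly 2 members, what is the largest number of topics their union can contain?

9

Choosing M1, M2 covers {ethics, strategy, outreach, audit, training, safety, PR, IT, logistics} — 9 topics.
No choice of 2 members does better; here legal, budget, ops are left uncovered.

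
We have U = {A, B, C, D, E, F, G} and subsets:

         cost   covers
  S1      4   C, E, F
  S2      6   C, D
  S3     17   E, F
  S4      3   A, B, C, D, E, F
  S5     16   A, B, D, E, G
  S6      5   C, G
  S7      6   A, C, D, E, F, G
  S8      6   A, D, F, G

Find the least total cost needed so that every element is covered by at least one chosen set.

8

S4, S6 cover every element at cost 3 + 5 = 8.
Any cover uses at least 2 sets; among all covering selections none totals below 8.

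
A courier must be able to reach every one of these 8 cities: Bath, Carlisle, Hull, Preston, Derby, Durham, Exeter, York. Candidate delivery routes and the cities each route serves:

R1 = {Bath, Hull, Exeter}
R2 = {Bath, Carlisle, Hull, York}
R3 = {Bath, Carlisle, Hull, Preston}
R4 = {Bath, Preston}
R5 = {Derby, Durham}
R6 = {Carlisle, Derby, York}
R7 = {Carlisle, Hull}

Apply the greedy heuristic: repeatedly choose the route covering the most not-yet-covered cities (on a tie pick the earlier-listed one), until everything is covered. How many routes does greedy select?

Pick 1: R2 covers 4 new cities (Bath, Carlisle, Hull, York).
Pick 2: R5 covers 2 new cities (Derby, Durham).
Pick 3: R1 covers 1 new cities (Exeter).
Pick 4: R3 covers 1 new cities (Preston).
Greedy uses 4 routes.

4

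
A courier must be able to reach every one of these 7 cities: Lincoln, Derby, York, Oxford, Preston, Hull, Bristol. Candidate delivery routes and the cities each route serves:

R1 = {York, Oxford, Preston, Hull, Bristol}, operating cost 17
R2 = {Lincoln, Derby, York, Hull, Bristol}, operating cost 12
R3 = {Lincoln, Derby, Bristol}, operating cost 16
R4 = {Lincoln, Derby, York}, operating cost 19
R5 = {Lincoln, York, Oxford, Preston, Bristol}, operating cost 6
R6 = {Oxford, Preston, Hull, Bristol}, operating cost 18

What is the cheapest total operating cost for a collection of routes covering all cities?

R2, R5 cover every city at operating cost 12 + 6 = 18.
Any cover uses at least 2 routes; among all covering selections none totals below 18.

18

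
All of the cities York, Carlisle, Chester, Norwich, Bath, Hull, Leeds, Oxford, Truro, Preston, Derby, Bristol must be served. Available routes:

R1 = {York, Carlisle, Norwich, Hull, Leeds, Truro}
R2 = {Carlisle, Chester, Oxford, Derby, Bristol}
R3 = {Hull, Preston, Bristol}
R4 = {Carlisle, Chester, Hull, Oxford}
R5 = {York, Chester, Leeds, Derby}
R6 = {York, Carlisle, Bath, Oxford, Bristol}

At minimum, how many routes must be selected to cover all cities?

R1, R2, R3, R6 together cover {York, Carlisle, Chester, Norwich, Bath, Hull, Leeds, Oxford, Truro, Preston, Derby, Bristol} — every city.
No 3 of the 6 routes cover everything (all 20 triples fall short), so 4 is minimum.

4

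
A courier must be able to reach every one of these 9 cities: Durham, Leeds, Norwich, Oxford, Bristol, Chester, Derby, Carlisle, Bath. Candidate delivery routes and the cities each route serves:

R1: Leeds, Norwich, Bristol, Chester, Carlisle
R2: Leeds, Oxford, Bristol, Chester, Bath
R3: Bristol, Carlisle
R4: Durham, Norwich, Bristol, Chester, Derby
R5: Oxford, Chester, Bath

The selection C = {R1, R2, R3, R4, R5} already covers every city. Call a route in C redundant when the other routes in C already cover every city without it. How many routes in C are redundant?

Drop R1: the rest still cover every city — redundant.
Drop R2: the rest still cover every city — redundant.
Drop R3: the rest still cover every city — redundant.
Drop R4: Durham, Derby uncovered — not redundant.
Drop R5: the rest still cover every city — redundant.
4 redundant: R1, R2, R3, R5.

4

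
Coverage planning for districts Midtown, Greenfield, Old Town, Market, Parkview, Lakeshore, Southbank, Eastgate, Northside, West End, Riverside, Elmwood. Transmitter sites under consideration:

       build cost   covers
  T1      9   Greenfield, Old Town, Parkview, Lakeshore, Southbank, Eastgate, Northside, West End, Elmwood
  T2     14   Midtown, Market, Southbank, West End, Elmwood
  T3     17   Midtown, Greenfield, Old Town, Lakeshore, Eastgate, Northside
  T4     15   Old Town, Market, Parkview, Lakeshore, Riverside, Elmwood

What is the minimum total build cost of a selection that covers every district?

38

T1, T2, T4 cover every district at build cost 9 + 14 + 15 = 38.
Any cover uses at least 3 transmitter sites; among all covering selections none totals below 38.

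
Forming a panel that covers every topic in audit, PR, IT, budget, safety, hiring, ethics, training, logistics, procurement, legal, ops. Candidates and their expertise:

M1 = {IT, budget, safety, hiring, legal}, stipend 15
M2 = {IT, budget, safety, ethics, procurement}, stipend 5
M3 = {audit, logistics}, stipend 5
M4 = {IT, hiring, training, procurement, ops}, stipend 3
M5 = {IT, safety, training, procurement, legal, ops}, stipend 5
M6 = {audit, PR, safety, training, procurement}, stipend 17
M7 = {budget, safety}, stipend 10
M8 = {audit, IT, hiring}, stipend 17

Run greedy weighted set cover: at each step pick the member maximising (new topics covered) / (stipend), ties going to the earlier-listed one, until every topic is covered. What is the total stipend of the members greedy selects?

35

Pick 1: M4 adds 5 new (IT, hiring, training, procurement, ops) at stipend 3 (ratio 5/3).
Pick 2: M2 adds 3 new (budget, safety, ethics) at stipend 5 (ratio 3/5).
Pick 3: M3 adds 2 new (audit, logistics) at stipend 5 (ratio 2/5).
Pick 4: M5 adds 1 new (legal) at stipend 5 (ratio 1/5).
Pick 5: M6 adds 1 new (PR) at stipend 17 (ratio 1/17).
Greedy total stipend: 3 + 5 + 5 + 5 + 17 = 35.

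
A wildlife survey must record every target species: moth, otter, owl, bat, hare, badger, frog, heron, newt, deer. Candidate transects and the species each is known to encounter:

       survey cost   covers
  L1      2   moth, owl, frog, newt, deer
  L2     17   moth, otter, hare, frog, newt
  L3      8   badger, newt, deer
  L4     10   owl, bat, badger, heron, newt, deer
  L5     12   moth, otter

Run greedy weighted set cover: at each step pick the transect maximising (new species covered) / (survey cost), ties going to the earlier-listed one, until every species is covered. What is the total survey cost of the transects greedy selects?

29

Pick 1: L1 adds 5 new (moth, owl, frog, newt, deer) at survey cost 2 (ratio 5/2).
Pick 2: L4 adds 3 new (bat, badger, heron) at survey cost 10 (ratio 3/10).
Pick 3: L2 adds 2 new (otter, hare) at survey cost 17 (ratio 2/17).
Greedy total survey cost: 2 + 10 + 17 = 29. (The true optimum is 27, so greedy overshoots here.)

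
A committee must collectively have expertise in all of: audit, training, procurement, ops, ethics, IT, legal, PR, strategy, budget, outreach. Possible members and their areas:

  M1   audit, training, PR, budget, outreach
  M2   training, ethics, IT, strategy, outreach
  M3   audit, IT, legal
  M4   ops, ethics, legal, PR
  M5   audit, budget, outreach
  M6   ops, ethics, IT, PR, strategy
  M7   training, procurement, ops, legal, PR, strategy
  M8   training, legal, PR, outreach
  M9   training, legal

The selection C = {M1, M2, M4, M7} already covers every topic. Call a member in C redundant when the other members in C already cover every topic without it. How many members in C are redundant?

1

Drop M1: audit, budget uncovered — not redundant.
Drop M2: IT uncovered — not redundant.
Drop M4: the rest still cover every topic — redundant.
Drop M7: procurement uncovered — not redundant.
1 redundant: M4.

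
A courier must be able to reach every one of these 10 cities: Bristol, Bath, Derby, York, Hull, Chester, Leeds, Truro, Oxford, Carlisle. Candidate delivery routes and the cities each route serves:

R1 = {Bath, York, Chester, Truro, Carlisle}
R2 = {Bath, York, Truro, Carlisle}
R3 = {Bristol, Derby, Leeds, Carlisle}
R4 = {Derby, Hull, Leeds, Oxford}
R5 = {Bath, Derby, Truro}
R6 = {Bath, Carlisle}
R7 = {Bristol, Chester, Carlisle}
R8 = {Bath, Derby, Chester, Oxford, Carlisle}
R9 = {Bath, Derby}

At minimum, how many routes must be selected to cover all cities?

3

R1, R3, R4 together cover {Bristol, Bath, Derby, York, Hull, Chester, Leeds, Truro, Oxford, Carlisle} — every city.
No 2 of the 9 routes cover everything (all 36 pairs fall short), so 3 is minimum.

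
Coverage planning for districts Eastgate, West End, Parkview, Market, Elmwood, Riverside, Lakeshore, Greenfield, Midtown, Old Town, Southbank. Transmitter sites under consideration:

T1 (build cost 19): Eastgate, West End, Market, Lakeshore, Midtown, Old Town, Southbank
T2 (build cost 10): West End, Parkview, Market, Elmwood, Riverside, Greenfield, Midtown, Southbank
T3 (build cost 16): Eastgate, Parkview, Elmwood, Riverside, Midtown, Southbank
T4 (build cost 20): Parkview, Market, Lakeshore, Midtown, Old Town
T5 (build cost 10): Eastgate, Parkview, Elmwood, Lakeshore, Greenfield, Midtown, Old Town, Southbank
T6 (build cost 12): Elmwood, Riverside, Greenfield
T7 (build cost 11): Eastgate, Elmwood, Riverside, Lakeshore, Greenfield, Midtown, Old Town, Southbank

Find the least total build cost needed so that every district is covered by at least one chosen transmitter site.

20

T2, T5 cover every district at build cost 10 + 10 = 20.
Any cover uses at least 2 transmitter sites; among all covering selections none totals below 20.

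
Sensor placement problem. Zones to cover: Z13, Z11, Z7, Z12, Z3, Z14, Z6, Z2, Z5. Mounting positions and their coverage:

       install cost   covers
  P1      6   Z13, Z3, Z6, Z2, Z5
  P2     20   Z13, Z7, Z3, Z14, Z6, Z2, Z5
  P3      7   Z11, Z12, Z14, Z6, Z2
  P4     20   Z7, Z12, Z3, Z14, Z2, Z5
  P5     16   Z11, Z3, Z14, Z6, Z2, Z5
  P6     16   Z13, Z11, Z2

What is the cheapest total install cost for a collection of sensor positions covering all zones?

27

P2, P3 cover every zone at install cost 20 + 7 = 27.
Any cover uses at least 2 sensor positions; among all covering selections none totals below 27.
Greedy by coverage-per-install cost would pick P1, P3, P2 for 33 — worse than the optimum 27.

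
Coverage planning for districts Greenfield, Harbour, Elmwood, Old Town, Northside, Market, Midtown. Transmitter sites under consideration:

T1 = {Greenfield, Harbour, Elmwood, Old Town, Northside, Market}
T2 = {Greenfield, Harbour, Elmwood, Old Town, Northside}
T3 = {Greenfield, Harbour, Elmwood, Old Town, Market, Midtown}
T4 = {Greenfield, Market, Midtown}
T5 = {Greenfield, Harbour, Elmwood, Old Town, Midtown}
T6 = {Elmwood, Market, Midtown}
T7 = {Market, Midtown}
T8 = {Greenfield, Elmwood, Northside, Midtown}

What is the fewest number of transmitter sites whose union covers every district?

T1, T3 together cover {Greenfield, Harbour, Elmwood, Old Town, Northside, Market, Midtown} — every district.
No single transmitter site contains all 7 districts, so 2 is optimal.

2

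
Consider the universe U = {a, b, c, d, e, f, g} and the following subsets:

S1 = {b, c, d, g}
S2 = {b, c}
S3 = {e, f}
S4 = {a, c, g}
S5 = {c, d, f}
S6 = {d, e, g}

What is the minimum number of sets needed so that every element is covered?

3

S1, S3, S4 together cover {a, b, c, d, e, f, g} — every element.
No 2 of the 6 sets cover everything (all 15 pairs fall short), so 3 is minimum.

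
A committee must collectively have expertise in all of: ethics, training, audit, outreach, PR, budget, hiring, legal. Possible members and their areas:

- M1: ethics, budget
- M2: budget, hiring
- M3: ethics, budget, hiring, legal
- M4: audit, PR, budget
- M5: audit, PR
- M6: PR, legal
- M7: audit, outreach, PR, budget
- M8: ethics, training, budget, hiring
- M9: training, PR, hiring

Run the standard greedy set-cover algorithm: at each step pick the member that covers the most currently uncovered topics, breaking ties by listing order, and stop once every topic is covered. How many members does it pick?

Pick 1: M3 covers 4 new topics (ethics, budget, hiring, legal).
Pick 2: M7 covers 3 new topics (audit, outreach, PR).
Pick 3: M8 covers 1 new topics (training).
Greedy uses 3 members.

3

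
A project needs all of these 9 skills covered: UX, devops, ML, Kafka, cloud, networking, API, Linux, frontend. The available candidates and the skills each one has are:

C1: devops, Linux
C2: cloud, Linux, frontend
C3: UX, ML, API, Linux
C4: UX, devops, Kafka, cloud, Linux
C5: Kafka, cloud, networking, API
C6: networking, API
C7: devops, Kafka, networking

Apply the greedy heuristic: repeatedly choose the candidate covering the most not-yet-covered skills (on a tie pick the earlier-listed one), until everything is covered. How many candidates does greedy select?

4

Pick 1: C4 covers 5 new skills (UX, devops, Kafka, cloud, Linux).
Pick 2: C3 covers 2 new skills (ML, API).
Pick 3: C2 covers 1 new skills (frontend).
Pick 4: C5 covers 1 new skills (networking).
Greedy uses 4 candidates. (The true minimum is 3.)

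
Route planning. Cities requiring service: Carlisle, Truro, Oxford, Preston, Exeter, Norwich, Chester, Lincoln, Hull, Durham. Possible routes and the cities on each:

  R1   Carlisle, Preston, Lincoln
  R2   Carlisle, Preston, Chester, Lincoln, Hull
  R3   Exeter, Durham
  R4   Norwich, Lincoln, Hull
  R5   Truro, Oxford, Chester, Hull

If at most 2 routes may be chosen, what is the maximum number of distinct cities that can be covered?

7

Choosing R1, R5 covers {Carlisle, Truro, Oxford, Preston, Chester, Lincoln, Hull} — 7 cities.
No choice of 2 routes does better; here Exeter, Norwich, Durham are left uncovered.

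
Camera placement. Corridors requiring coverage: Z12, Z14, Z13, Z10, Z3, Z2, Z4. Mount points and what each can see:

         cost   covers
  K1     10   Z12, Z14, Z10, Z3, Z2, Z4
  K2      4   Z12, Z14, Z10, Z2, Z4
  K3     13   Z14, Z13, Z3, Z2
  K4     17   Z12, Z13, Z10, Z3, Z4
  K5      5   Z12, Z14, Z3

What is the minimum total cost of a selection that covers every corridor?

17

K2, K3 cover every corridor at cost 4 + 13 = 17.
Any cover uses at least 2 camera mounts; among all covering selections none totals below 17.
Greedy by coverage-per-cost would pick K2, K5, K3 for 22 — worse than the optimum 17.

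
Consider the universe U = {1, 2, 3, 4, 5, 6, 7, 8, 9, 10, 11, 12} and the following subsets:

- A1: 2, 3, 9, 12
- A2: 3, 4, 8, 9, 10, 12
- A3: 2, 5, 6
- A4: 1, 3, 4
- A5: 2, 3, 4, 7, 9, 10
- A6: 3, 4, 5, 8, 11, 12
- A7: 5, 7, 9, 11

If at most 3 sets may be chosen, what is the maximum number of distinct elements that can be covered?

11

Choosing A2, A3, A7 covers {2, 3, 4, 5, 6, 7, 8, 9, 10, 11, 12} — 11 elements.
No choice of 3 sets does better; here 1 is left uncovered.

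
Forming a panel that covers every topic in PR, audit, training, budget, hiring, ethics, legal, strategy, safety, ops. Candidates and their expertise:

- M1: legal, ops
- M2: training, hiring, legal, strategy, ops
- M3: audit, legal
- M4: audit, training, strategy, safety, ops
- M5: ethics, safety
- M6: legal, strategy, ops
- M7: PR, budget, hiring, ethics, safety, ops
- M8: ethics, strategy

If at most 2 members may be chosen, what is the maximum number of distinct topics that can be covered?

Choosing M2, M7 covers {PR, training, budget, hiring, ethics, legal, strategy, safety, ops} — 9 topics.
No choice of 2 members does better; here audit is left uncovered.

9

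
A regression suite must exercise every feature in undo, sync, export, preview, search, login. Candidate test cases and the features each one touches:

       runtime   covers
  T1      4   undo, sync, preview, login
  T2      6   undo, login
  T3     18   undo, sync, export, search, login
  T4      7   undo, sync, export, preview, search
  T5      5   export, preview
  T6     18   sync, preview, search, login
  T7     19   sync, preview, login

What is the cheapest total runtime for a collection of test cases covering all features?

11

T1, T4 cover every feature at runtime 4 + 7 = 11.
Any cover uses at least 2 test cases; among all covering selections none totals below 11.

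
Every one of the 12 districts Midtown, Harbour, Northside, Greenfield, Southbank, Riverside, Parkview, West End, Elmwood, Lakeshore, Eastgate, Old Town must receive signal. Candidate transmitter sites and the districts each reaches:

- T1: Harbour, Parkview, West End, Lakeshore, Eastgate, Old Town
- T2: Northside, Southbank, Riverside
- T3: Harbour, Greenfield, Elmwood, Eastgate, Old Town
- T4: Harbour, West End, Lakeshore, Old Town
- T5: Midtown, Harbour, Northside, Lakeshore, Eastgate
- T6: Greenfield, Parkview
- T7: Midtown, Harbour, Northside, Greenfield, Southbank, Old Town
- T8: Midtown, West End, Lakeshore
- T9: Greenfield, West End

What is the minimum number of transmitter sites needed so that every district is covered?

T1, T2, T3, T5 together cover {Midtown, Harbour, Northside, Greenfield, Southbank, Riverside, Parkview, West End, Elmwood, Lakeshore, Eastgate, Old Town} — every district.
No 3 of the 9 transmitter sites cover everything (all 84 triples fall short), so 4 is minimum.

4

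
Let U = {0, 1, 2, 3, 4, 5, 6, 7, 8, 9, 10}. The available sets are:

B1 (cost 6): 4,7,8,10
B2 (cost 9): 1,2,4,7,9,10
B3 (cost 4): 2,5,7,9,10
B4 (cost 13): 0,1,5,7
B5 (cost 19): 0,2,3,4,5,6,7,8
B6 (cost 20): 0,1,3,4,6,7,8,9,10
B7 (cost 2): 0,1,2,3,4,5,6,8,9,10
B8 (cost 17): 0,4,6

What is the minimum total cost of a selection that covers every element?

B3, B7 cover every element at cost 4 + 2 = 6.
Any cover uses at least 2 sets; among all covering selections none totals below 6.

6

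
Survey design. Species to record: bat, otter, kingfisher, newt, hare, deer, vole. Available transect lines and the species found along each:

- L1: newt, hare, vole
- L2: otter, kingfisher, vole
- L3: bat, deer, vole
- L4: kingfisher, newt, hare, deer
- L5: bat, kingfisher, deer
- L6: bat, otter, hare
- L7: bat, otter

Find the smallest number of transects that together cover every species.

3

L1, L2, L3 together cover {bat, otter, kingfisher, newt, hare, deer, vole} — every species.
No 2 of the 7 transects cover everything (all 21 pairs fall short), so 3 is minimum.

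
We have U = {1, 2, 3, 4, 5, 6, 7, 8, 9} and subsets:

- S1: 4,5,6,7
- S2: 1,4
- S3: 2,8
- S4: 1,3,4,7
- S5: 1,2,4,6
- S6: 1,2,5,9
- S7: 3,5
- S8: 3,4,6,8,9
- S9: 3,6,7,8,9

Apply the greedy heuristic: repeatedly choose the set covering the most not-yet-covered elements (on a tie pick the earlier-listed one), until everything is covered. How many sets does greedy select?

3

Pick 1: S8 covers 5 new elements (3, 4, 6, 8, 9).
Pick 2: S6 covers 3 new elements (1, 2, 5).
Pick 3: S1 covers 1 new elements (7).
Greedy uses 3 sets.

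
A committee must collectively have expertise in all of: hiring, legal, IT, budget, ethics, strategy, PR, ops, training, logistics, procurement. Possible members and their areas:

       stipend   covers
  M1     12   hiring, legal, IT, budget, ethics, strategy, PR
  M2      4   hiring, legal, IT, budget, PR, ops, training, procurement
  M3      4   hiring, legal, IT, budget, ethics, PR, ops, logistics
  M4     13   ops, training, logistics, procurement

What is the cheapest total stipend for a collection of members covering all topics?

20

M1, M2, M3 cover every topic at stipend 12 + 4 + 4 = 20.
Any cover uses at least 2 members; among all covering selections none totals below 20.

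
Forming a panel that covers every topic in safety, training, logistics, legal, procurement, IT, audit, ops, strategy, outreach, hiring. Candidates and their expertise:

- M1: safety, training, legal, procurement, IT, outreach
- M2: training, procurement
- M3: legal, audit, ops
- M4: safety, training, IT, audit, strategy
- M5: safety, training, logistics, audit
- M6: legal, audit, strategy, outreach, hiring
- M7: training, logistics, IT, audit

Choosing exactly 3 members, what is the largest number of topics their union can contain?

10

Choosing M1, M3, M6 covers {safety, training, legal, procurement, IT, audit, ops, strategy, outreach, hiring} — 10 topics.
No choice of 3 members does better; here logistics is left uncovered.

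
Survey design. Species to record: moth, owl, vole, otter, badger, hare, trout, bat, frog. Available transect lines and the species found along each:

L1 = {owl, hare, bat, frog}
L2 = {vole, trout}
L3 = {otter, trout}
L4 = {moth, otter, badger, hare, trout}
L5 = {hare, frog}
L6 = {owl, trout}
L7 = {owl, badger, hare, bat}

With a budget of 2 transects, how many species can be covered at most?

Choosing L1, L4 covers {moth, owl, otter, badger, hare, trout, bat, frog} — 8 species.
No choice of 2 transects does better; here vole is left uncovered.

8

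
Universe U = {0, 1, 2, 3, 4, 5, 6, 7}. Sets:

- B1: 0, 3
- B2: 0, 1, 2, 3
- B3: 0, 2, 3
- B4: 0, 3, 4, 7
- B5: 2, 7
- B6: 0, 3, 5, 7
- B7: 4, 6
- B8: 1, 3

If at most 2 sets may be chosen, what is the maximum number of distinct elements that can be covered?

6

Choosing B2, B4 covers {0, 1, 2, 3, 4, 7} — 6 elements.
No choice of 2 sets does better; here 5, 6 are left uncovered.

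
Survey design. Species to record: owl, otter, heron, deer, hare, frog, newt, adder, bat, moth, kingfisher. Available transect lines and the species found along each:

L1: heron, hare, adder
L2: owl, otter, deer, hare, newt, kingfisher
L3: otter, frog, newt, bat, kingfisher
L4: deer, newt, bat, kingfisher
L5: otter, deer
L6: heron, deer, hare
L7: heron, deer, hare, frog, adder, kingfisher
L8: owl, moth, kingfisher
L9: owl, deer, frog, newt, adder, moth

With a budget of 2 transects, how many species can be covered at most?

9

Choosing L2, L7 covers {owl, otter, heron, deer, hare, frog, newt, adder, kingfisher} — 9 species.
No choice of 2 transects does better; here bat, moth are left uncovered.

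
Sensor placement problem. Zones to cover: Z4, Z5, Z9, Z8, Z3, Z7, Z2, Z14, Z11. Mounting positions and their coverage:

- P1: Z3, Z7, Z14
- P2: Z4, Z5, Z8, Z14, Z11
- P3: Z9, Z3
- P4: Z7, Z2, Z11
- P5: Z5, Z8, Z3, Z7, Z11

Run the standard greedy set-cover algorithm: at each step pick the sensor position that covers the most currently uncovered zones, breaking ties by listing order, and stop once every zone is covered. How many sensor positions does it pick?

Pick 1: P2 covers 5 new zones (Z4, Z5, Z8, Z14, Z11).
Pick 2: P1 covers 2 new zones (Z3, Z7).
Pick 3: P3 covers 1 new zones (Z9).
Pick 4: P4 covers 1 new zones (Z2).
Greedy uses 4 sensor positions. (The true minimum is 3.)

4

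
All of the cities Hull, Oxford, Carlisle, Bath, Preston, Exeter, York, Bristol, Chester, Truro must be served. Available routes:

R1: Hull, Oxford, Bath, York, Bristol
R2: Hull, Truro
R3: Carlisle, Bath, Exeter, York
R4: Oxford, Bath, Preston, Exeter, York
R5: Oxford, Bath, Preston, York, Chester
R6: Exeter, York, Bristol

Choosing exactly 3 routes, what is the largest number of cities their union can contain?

9

Choosing R1, R3, R5 covers {Hull, Oxford, Carlisle, Bath, Preston, Exeter, York, Bristol, Chester} — 9 cities.
No choice of 3 routes does better; here Truro is left uncovered.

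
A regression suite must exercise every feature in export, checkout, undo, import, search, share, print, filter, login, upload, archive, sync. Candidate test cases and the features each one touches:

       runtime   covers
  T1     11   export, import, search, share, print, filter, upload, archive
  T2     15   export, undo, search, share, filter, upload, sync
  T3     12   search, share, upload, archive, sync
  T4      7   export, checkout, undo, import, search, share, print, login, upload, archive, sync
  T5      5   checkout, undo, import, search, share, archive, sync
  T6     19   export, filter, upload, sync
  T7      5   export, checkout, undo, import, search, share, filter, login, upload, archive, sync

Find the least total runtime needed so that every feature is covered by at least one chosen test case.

T4, T7 cover every feature at runtime 7 + 5 = 12.
Any cover uses at least 2 test cases; among all covering selections none totals below 12.

12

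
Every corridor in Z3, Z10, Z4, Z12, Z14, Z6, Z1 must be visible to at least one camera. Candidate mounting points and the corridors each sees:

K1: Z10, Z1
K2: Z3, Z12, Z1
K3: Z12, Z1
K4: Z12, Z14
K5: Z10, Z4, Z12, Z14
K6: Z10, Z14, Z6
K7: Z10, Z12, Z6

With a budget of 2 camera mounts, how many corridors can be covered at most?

6

Choosing K2, K5 covers {Z3, Z10, Z4, Z12, Z14, Z1} — 6 corridors.
No choice of 2 camera mounts does better; here Z6 is left uncovered.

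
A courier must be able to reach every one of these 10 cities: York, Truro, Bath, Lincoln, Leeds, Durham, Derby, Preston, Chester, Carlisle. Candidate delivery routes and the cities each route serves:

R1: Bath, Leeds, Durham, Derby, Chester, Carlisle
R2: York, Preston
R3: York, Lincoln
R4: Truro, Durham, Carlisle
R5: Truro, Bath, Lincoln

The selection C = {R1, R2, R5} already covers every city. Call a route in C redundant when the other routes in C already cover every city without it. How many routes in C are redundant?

0

Drop R1: Leeds, Durham, Derby, Chester, … uncovered — not redundant.
Drop R2: York, Preston uncovered — not redundant.
Drop R5: Truro, Lincoln uncovered — not redundant.
None of the routes in C is redundant.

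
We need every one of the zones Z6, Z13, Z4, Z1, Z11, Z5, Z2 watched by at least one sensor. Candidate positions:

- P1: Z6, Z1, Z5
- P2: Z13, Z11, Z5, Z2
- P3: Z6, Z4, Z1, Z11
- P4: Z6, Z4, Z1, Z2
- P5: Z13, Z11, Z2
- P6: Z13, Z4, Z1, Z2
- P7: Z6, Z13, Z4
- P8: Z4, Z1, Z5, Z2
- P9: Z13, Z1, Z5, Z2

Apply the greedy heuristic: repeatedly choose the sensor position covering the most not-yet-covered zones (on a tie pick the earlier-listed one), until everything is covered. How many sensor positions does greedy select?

2

Pick 1: P2 covers 4 new zones (Z13, Z11, Z5, Z2).
Pick 2: P3 covers 3 new zones (Z6, Z4, Z1).
Greedy uses 2 sensor positions.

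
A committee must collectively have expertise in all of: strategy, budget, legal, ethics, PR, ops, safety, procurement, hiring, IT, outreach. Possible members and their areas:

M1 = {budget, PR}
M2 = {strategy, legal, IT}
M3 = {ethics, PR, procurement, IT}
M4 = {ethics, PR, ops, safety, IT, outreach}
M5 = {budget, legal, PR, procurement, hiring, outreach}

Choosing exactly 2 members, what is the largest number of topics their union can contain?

Choosing M4, M5 covers {budget, legal, ethics, PR, ops, safety, procurement, hiring, IT, outreach} — 10 topics.
No choice of 2 members does better; here strategy is left uncovered.

10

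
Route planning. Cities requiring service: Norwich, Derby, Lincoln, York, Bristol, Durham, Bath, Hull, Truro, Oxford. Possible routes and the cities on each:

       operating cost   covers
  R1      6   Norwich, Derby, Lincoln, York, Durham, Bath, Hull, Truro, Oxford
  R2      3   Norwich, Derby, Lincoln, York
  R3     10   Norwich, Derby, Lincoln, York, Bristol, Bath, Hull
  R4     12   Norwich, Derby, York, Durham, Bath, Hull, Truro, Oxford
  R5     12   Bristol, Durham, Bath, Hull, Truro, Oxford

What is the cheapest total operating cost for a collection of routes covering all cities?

15

R2, R5 cover every city at operating cost 3 + 12 = 15.
Any cover uses at least 2 routes; among all covering selections none totals below 15.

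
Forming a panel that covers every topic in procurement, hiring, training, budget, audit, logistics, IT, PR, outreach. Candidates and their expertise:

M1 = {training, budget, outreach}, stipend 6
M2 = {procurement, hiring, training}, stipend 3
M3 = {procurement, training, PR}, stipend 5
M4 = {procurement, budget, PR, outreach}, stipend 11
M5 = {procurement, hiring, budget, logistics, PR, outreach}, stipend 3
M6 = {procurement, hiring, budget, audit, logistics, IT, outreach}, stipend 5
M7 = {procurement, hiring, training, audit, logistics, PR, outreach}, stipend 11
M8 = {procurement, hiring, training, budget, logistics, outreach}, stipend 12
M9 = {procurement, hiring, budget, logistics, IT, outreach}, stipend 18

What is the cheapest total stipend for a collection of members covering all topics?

10

M3, M6 cover every topic at stipend 5 + 5 = 10.
Any cover uses at least 2 members; among all covering selections none totals below 10.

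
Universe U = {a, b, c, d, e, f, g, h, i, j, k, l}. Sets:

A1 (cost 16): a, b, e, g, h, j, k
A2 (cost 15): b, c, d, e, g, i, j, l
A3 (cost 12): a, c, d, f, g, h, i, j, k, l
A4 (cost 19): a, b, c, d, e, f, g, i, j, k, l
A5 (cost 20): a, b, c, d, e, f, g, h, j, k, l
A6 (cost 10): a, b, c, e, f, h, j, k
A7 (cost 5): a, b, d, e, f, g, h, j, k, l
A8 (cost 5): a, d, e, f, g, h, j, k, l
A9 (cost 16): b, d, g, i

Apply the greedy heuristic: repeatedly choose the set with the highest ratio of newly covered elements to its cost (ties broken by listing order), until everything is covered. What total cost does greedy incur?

Pick 1: A7 adds 10 new (a, b, d, e, f, g, h, j, k, l) at cost 5 (ratio 10/5).
Pick 2: A3 adds 2 new (c, i) at cost 12 (ratio 2/12).
Greedy total cost: 5 + 12 = 17.

17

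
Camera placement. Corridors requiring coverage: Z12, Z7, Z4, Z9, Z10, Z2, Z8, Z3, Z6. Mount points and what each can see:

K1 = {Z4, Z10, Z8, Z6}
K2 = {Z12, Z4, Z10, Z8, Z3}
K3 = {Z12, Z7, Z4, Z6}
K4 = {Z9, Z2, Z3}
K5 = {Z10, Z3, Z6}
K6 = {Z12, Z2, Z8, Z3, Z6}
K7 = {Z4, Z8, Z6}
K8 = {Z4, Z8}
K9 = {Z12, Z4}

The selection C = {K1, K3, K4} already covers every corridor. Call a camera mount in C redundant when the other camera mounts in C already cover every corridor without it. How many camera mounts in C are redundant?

0

Drop K1: Z10, Z8 uncovered — not redundant.
Drop K3: Z12, Z7 uncovered — not redundant.
Drop K4: Z9, Z2, Z3 uncovered — not redundant.
None of the camera mounts in C is redundant.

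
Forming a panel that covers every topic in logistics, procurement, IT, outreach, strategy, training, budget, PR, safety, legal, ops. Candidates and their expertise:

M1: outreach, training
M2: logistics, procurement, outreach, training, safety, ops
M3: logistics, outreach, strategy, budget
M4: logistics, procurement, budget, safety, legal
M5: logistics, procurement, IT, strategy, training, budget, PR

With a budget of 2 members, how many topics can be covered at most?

Choosing M2, M5 covers {logistics, procurement, IT, outreach, strategy, training, budget, PR, safety, ops} — 10 topics.
No choice of 2 members does better; here legal is left uncovered.

10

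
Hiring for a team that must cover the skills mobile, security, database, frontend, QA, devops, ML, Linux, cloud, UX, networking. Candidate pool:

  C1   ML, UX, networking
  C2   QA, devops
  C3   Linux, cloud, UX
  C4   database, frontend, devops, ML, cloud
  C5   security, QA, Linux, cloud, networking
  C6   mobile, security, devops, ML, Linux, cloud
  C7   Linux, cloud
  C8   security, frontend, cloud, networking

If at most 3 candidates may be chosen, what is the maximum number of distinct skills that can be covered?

Choosing C1, C4, C5 covers {security, database, frontend, QA, devops, ML, Linux, cloud, UX, networking} — 10 skills.
No choice of 3 candidates does better; here mobile is left uncovered.

10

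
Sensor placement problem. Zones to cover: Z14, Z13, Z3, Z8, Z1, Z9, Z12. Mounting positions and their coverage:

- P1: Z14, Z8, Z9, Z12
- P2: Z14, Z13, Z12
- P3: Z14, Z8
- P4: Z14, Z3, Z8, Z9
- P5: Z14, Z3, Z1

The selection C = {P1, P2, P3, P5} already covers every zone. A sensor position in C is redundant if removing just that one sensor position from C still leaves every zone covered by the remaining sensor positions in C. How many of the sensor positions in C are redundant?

Drop P1: Z9 uncovered — not redundant.
Drop P2: Z13 uncovered — not redundant.
Drop P3: the rest still cover every zone — redundant.
Drop P5: Z3, Z1 uncovered — not redundant.
1 redundant: P3.

1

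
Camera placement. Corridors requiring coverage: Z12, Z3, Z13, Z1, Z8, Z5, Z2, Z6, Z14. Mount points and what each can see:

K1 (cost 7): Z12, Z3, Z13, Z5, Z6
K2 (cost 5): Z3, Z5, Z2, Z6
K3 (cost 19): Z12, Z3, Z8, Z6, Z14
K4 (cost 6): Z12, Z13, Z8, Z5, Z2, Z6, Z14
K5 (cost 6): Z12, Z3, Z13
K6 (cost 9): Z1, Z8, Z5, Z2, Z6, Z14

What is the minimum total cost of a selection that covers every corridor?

15

K5, K6 cover every corridor at cost 6 + 9 = 15.
Any cover uses at least 2 camera mounts; among all covering selections none totals below 15.
Greedy by coverage-per-cost would pick K4, K2, K6 for 20 — worse than the optimum 15.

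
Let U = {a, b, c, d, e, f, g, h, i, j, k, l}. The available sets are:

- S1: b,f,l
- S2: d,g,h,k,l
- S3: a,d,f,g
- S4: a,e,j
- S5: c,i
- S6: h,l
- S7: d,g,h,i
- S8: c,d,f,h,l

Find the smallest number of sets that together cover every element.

S1, S2, S4, S5 together cover {a, b, c, d, e, f, g, h, i, j, k, l} — every element.
No 3 of the 8 sets cover everything (all 56 triples fall short), so 4 is minimum.

4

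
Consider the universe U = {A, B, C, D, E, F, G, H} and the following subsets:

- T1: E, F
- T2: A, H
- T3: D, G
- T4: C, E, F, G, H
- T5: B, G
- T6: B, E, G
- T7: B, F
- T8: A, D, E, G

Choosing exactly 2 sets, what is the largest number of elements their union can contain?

Choosing T4, T8 covers {A, C, D, E, F, G, H} — 7 elements.
No choice of 2 sets does better; here B is left uncovered.

7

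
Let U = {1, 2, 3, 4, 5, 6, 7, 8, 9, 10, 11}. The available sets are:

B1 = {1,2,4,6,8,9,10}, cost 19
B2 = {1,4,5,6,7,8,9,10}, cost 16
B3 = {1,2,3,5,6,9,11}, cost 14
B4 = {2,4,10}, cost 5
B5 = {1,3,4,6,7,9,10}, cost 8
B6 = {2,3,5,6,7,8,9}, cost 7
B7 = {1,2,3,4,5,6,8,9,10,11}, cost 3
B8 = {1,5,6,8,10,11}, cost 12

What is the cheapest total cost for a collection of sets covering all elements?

10

B6, B7 cover every element at cost 7 + 3 = 10.
Any cover uses at least 2 sets; among all covering selections none totals below 10.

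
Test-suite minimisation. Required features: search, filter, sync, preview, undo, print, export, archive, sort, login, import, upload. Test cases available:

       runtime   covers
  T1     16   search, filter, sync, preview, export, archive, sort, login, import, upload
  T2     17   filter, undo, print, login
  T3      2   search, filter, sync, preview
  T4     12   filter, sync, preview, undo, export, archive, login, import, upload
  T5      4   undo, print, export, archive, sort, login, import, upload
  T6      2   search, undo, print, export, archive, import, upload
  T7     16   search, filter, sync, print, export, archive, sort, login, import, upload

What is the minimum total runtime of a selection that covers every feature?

T3, T5 cover every feature at runtime 2 + 4 = 6.
Any cover uses at least 2 test cases; among all covering selections none totals below 6.

6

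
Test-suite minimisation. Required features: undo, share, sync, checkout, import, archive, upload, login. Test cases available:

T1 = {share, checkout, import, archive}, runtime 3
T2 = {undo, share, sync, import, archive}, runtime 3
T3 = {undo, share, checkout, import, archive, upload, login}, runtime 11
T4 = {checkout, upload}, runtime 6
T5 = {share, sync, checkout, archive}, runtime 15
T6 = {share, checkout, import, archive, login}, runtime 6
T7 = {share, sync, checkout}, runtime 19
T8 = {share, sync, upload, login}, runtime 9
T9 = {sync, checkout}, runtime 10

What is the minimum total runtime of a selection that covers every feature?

14

T2, T3 cover every feature at runtime 3 + 11 = 14.
Any cover uses at least 2 test cases; among all covering selections none totals below 14.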